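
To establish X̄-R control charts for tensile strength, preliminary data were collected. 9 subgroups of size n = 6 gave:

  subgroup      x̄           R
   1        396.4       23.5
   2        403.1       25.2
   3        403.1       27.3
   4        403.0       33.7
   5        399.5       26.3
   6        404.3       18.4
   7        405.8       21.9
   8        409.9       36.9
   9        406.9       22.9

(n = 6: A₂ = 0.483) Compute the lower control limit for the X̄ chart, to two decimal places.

390.88

X̄̄ = (396.4 + 403.1 + 403.1 + 403.0 + 399.5 + 404.3 + 405.8 + 409.9 + 406.9) / 9 = 3632.0000 / 9 = 403.5556
R̄ = (23.5 + 25.2 + 27.3 + 33.7 + 26.3 + 18.4 + 21.9 + 36.9 + 22.9) / 9 = 236.1000 / 9 = 26.2333
LCL = X̄̄ − A₂·R̄ = 403.5556 − 0.483 × 26.2333 = 390.8849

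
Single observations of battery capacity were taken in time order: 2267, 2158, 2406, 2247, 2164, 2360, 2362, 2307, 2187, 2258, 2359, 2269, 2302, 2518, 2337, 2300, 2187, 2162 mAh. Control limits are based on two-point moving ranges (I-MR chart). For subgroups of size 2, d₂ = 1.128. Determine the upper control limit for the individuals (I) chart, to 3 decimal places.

2573.814

X̄ = (2267 + 2158 + 2406 + 2247 + 2164 + 2360 + 2362 + 2307 + 2187 + 2258 + 2359 + 2269 + 2302 + 2518 + 2337 + 2300 + 2187 + 2162) / 18 = 2286.1111
Moving ranges: 109, 248, 159, 83, 196, 2, 55, 120, 71, 101, 90, 33, 216, 181, 37, 113, 25; M̄R̄ = 1839.0000 / 17 = 108.1765
UCL = X̄ + 3·M̄R̄/d₂ = 2286.1111 + 3 × 108.1765 / 1.128 = 2573.8145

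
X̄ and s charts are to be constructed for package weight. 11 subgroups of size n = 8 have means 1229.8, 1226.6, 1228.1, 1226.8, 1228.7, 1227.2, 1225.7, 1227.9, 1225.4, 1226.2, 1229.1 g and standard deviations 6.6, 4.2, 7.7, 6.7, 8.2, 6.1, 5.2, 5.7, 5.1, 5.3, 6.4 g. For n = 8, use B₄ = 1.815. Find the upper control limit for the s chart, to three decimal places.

11.088

s̄ = (6.6 + 4.2 + 7.7 + 6.7 + 8.2 + 6.1 + 5.2 + 5.7 + 5.1 + 5.3 + 6.4) / 11 = 6.1091
UCL_s = B₄·s̄ = 1.815 × 6.1091 = 11.0880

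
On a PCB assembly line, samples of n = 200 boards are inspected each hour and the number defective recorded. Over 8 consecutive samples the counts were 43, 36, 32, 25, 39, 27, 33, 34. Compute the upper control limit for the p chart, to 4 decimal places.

p̄ = Σdᵢ / (k·n) = 269 / (8 × 200) = 0.16812
UCL = p̄ + 3·√(p̄(1−p̄)/n) = 0.16812 + 3 × √(0.16812×0.83188/200) = 0.16812 + 3 × 0.02644 = 0.24746

0.2475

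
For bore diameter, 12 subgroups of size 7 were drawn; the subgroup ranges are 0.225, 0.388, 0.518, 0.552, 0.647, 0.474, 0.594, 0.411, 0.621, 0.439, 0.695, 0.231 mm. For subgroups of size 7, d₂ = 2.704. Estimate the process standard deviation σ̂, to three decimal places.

R̄ = (0.225 + 0.388 + 0.518 + 0.552 + 0.647 + 0.474 + 0.594 + 0.411 + 0.621 + 0.439 + 0.695 + 0.231) / 12 = 0.4829
σ̂ = R̄ / d₂ = 0.4829 / 2.704 = 0.1786

0.179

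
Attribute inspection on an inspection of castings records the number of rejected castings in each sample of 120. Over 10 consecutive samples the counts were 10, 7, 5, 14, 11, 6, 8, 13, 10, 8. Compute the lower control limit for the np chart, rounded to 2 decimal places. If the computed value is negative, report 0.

p̄ = Σdᵢ / (k·n) = 92 / (10 × 120) = 0.07667
LCL = np̄ − 3·√(np̄(1−p̄)) = 9.2000 − 3 × 2.9146 = 0.4563

0.46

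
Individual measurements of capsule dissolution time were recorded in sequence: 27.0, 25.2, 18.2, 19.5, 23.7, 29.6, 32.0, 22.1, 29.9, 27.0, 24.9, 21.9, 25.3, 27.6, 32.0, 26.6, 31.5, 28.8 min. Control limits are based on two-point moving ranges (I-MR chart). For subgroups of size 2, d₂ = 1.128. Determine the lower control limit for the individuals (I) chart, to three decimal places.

X̄ = (27.0 + 25.2 + 18.2 + 19.5 + 23.7 + 29.6 + 32.0 + 22.1 + 29.9 + 27.0 + 24.9 + 21.9 + 25.3 + 27.6 + 32.0 + 26.6 + 31.5 + 28.8) / 18 = 26.2667
Moving ranges: 1.8, 7.0, 1.3, 4.2, 5.9, 2.4, 9.9, 7.8, 2.9, 2.1, 3.0, 3.4, 2.3, 4.4, 5.4, 4.9, 2.7; M̄R̄ = 71.4000 / 17 = 4.2000
LCL = X̄ − 3·M̄R̄/d₂ = 26.2667 − 3 × 4.2000 / 1.128 = 15.0965

15.096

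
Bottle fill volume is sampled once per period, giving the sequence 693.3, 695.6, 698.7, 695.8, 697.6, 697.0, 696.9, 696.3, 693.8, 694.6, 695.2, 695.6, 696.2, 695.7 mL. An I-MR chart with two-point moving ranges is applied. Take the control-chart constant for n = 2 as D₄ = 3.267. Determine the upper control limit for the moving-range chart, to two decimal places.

Moving ranges: 2.3, 3.1, 2.9, 1.8, 0.6, 0.1, 0.6, 2.5, 0.8, 0.6, 0.4, 0.6, 0.5; M̄R̄ = 16.8000 / 13 = 1.2923
UCL_MR = D₄·M̄R̄ = 3.267 × 1.2923 = 4.2220

4.22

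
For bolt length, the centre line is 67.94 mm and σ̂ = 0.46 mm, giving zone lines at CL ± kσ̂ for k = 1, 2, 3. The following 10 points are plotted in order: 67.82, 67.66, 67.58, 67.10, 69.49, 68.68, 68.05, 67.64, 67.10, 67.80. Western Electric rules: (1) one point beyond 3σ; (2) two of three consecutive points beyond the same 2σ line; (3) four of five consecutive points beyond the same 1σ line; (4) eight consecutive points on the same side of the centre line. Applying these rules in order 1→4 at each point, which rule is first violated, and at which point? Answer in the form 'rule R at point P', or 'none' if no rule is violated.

Zone of each point (C = within 1σ̂, B = 1σ̂–2σ̂, A = 2σ̂–3σ̂, * = beyond 3σ̂; sign = side of CL): 1:-C, 2:-C, 3:-C, 4:-B, 5:+*, 6:+B, 7:+C, 8:-C, 9:-B, 10:-C
Rule 1 (one point beyond the 3σ limits) is satisfied at point 5.

rule 1 at point 5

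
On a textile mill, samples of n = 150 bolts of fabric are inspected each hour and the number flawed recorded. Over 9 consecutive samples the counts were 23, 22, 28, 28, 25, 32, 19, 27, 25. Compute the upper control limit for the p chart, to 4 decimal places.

0.2616

p̄ = Σdᵢ / (k·n) = 229 / (9 × 150) = 0.16963
UCL = p̄ + 3·√(p̄(1−p̄)/n) = 0.16963 + 3 × √(0.16963×0.83037/150) = 0.16963 + 3 × 0.03064 = 0.26156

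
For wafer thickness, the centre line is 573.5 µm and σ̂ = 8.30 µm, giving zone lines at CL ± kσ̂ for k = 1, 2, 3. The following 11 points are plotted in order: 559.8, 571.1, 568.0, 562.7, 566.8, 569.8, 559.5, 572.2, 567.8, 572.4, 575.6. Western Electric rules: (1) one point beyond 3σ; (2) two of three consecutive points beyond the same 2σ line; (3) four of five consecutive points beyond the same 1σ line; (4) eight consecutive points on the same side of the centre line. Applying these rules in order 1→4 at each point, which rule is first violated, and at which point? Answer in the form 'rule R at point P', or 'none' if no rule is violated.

Zone of each point (C = within 1σ̂, B = 1σ̂–2σ̂, A = 2σ̂–3σ̂, * = beyond 3σ̂; sign = side of CL): 1:-B, 2:-C, 3:-C, 4:-B, 5:-C, 6:-C, 7:-B, 8:-C, 9:-C, 10:-C, 11:+C
Rule 4 (eight consecutive points on the same side of the centre line) is satisfied at point 8.

rule 4 at point 8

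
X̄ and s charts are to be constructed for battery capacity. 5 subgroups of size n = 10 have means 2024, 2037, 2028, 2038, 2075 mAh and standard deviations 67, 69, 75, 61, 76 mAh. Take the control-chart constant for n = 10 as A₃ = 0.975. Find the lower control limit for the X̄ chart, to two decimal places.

X̄̄ = (2024 + 2037 + 2028 + 2038 + 2075) / 5 = 2040.4000
s̄ = (67 + 69 + 75 + 61 + 76) / 5 = 69.6000
LCL = X̄̄ − A₃·s̄ = 2040.4000 − 0.975 × 69.6000 = 1972.5400

1972.54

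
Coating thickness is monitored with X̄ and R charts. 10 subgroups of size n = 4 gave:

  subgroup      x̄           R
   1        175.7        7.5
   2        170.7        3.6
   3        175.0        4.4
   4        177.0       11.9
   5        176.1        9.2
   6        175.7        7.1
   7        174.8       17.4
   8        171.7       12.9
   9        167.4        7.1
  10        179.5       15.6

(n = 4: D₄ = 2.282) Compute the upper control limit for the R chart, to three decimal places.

R̄ = (7.5 + 3.6 + 4.4 + 11.9 + 9.2 + 7.1 + 17.4 + 12.9 + 7.1 + 15.6) / 10 = 96.7000 / 10 = 9.6700
UCL_R = D₄·R̄ = 2.282 × 9.6700 = 22.0669

22.067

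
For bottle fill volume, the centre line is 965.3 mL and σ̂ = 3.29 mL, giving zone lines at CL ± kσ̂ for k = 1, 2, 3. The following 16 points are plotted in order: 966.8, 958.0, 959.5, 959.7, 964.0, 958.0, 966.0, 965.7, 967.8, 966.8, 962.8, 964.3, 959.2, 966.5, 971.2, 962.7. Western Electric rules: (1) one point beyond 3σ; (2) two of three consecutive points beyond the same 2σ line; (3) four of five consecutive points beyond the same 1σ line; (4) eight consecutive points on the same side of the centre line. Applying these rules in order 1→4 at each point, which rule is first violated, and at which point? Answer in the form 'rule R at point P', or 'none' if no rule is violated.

Zone of each point (C = within 1σ̂, B = 1σ̂–2σ̂, A = 2σ̂–3σ̂, * = beyond 3σ̂; sign = side of CL): 1:+C, 2:-A, 3:-B, 4:-B, 5:-C, 6:-A, 7:+C, 8:+C, 9:+C, 10:+C, 11:-C, 12:-C, 13:-B, 14:+C, 15:+B, 16:-C
Rule 3 (four of five consecutive points beyond the same 1σ limit) is satisfied at point 6.

rule 3 at point 6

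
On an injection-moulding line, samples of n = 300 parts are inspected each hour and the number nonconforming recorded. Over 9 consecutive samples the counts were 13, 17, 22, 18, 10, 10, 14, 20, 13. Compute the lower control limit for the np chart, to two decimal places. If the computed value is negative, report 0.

p̄ = Σdᵢ / (k·n) = 137 / (9 × 300) = 0.05074
LCL = np̄ − 3·√(np̄(1−p̄)) = 15.2222 − 3 × 3.8013 = 3.8183

3.82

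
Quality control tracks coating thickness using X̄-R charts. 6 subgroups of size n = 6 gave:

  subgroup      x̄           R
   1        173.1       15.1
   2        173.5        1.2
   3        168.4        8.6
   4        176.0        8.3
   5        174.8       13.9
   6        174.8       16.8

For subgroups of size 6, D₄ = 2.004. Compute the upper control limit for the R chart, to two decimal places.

21.34

R̄ = (15.1 + 1.2 + 8.6 + 8.3 + 13.9 + 16.8) / 6 = 63.9000 / 6 = 10.6500
UCL_R = D₄·R̄ = 2.004 × 10.6500 = 21.3426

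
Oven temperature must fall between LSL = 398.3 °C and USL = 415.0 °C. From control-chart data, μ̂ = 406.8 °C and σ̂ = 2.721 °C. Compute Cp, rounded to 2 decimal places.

1.02

Cp = (USL − LSL) / (6σ̂) = (415.0 − 398.3) / (6 × 2.721) = 16.7000 / 16.3260 = 1.0229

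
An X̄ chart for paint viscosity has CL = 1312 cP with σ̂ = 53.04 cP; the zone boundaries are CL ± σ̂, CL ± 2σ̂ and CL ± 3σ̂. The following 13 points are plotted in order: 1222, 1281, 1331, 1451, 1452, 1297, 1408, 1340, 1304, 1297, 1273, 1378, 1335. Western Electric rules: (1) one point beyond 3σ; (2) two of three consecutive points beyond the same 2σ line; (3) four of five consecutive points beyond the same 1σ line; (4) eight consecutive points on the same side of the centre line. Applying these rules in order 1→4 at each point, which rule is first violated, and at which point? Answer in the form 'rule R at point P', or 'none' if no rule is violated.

rule 2 at point 5

Zone of each point (C = within 1σ̂, B = 1σ̂–2σ̂, A = 2σ̂–3σ̂, * = beyond 3σ̂; sign = side of CL): 1:-B, 2:-C, 3:+C, 4:+A, 5:+A, 6:-C, 7:+B, 8:+C, 9:-C, 10:-C, 11:-C, 12:+B, 13:+C
Rule 2 (two of three consecutive points beyond the same 2σ limit) is satisfied at point 5.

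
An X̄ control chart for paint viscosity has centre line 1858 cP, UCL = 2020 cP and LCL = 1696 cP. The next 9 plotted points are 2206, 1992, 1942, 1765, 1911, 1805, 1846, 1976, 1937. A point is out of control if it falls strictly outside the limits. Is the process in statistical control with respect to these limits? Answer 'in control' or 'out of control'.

out of control

Compare each point to [1696, 2020]: sample 1 = 2206 > UCL.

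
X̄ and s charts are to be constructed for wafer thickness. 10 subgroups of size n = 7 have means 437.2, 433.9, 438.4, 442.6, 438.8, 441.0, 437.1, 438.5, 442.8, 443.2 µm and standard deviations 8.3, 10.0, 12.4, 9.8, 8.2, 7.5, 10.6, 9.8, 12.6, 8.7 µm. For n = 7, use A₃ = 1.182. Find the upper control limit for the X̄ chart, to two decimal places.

X̄̄ = (437.2 + 433.9 + 438.4 + 442.6 + 438.8 + 441.0 + 437.1 + 438.5 + 442.8 + 443.2) / 10 = 439.3500
s̄ = (8.3 + 10.0 + 12.4 + 9.8 + 8.2 + 7.5 + 10.6 + 9.8 + 12.6 + 8.7) / 10 = 9.7900
UCL = X̄̄ + A₃·s̄ = 439.3500 + 1.182 × 9.7900 = 450.9218

450.92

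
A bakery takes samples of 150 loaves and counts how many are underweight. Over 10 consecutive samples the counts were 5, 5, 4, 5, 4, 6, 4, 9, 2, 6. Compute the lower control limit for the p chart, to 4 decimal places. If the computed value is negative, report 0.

p̄ = Σdᵢ / (k·n) = 50 / (10 × 150) = 0.03333
LCL = p̄ − 3·√(p̄(1−p̄)/n) = 0.03333 − 3 × 0.01466 = -0.01064 → 0 (negative, so LCL = 0)

0.0000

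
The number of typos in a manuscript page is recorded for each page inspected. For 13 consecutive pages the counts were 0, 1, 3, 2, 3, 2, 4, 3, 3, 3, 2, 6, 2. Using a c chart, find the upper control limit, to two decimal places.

c̄ = (0 + 1 + 3 + 2 + 3 + 2 + 4 + 3 + 3 + 3 + 2 + 6 + 2) / 13 = 34 / 13 = 2.6154
UCL = c̄ + 3√c̄ = 2.6154 + 3 × √2.6154 = 2.6154 + 3 × 1.6172 = 7.4670

7.47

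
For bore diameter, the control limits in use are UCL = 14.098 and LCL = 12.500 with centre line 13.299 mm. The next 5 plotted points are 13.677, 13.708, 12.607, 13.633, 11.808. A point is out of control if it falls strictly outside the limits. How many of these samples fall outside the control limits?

Compare each point to [12.500, 14.098]: sample 5 = 11.808 < LCL.

1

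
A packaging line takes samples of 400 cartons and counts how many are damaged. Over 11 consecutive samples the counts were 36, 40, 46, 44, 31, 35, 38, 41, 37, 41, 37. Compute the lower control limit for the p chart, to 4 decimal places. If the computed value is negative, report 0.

p̄ = Σdᵢ / (k·n) = 426 / (11 × 400) = 0.09682
LCL = p̄ − 3·√(p̄(1−p̄)/n) = 0.09682 − 3 × 0.01479 = 0.05246

0.0525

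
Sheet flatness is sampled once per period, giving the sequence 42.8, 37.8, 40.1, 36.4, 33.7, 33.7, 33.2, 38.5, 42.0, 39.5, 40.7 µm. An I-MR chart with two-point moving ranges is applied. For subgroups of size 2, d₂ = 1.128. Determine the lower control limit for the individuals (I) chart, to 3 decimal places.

30.935

X̄ = (42.8 + 37.8 + 40.1 + 36.4 + 33.7 + 33.7 + 33.2 + 38.5 + 42.0 + 39.5 + 40.7) / 11 = 38.0364
Moving ranges: 5.0, 2.3, 3.7, 2.7, 0.0, 0.5, 5.3, 3.5, 2.5, 1.2; M̄R̄ = 26.7000 / 10 = 2.6700
LCL = X̄ − 3·M̄R̄/d₂ = 38.0364 − 3 × 2.6700 / 1.128 = 30.9353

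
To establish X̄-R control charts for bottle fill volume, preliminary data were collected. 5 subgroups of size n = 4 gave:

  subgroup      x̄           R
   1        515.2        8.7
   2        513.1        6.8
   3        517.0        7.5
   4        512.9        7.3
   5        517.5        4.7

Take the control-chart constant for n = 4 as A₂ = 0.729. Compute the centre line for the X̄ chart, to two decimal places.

515.14

X̄̄ = (515.2 + 513.1 + 517.0 + 512.9 + 517.5) / 5 = 2575.7000 / 5 = 515.1400
CL = X̄̄ = 515.1400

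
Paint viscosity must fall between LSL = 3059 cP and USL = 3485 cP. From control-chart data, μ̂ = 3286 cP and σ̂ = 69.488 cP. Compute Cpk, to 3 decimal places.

Cpu = (USL − μ̂) / (3σ̂) = (3485 − 3286) / (3 × 69.488) = 0.9546; Cpl = (μ̂ − LSL) / (3σ̂) = (3286 − 3059) / (3 × 69.488) = 1.0889; Cpk = min(Cpu, Cpl) = 0.9546

0.955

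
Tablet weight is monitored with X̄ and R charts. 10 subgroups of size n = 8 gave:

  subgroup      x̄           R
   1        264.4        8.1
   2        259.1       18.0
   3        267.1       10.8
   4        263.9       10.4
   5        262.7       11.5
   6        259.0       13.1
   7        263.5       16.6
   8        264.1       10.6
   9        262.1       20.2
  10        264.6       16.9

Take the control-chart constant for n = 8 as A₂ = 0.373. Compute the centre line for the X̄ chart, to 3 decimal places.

263.050

X̄̄ = (264.4 + 259.1 + 267.1 + 263.9 + 262.7 + 259.0 + 263.5 + 264.1 + 262.1 + 264.6) / 10 = 2630.5000 / 10 = 263.0500
CL = X̄̄ = 263.0500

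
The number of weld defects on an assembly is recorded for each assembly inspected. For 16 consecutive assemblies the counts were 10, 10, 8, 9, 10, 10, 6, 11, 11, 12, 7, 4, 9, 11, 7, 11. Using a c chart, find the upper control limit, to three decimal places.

18.187

c̄ = (10 + 10 + 8 + 9 + 10 + 10 + 6 + 11 + 11 + 12 + 7 + 4 + 9 + 11 + 7 + 11) / 16 = 146 / 16 = 9.1250
UCL = c̄ + 3√c̄ = 9.1250 + 3 × √9.1250 = 9.1250 + 3 × 3.0208 = 18.1873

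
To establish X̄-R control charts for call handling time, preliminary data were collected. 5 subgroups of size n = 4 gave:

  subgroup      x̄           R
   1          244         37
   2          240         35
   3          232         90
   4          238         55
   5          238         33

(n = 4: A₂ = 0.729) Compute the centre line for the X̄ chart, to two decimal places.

238.40

X̄̄ = (244 + 240 + 232 + 238 + 238) / 5 = 1192.0000 / 5 = 238.4000
CL = X̄̄ = 238.4000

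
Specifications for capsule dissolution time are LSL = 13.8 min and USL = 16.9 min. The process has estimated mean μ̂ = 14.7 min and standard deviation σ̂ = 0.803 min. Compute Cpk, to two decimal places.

0.37

Cpu = (USL − μ̂) / (3σ̂) = (16.9 − 14.7) / (3 × 0.803) = 0.9132; Cpl = (μ̂ − LSL) / (3σ̂) = (14.7 − 13.8) / (3 × 0.803) = 0.3736; Cpk = min(Cpu, Cpl) = 0.3736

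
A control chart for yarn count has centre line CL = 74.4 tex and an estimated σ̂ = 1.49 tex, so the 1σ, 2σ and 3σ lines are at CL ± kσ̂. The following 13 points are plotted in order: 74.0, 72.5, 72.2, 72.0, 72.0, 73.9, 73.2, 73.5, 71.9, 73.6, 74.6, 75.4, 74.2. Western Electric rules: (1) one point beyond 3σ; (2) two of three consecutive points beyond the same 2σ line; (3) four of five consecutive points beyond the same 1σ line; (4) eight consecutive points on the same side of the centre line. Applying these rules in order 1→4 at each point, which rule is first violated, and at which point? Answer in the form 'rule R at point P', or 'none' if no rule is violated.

Zone of each point (C = within 1σ̂, B = 1σ̂–2σ̂, A = 2σ̂–3σ̂, * = beyond 3σ̂; sign = side of CL): 1:-C, 2:-B, 3:-B, 4:-B, 5:-B, 6:-C, 7:-C, 8:-C, 9:-B, 10:-C, 11:+C, 12:+C, 13:-C
Rule 3 (four of five consecutive points beyond the same 1σ limit) is satisfied at point 5.

rule 3 at point 5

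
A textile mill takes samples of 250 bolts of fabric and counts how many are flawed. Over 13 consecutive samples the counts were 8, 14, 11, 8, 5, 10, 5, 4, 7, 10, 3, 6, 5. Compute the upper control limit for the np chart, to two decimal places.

15.42

p̄ = Σdᵢ / (k·n) = 96 / (13 × 250) = 0.02954
UCL = np̄ + 3·√(np̄(1−p̄)) = 7.3846 + 3 × √(7.3846×0.97046) = 7.3846 + 3 × 2.6770 = 15.4157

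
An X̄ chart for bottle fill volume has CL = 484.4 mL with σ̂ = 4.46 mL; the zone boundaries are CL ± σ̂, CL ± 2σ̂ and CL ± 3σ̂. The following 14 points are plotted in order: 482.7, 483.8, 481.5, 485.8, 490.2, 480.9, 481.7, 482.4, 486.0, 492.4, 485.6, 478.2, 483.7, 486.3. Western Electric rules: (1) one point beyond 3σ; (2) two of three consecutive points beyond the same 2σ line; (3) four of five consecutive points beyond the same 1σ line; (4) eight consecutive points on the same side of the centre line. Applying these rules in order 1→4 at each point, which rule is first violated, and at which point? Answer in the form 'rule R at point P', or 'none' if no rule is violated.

none

Zone of each point (C = within 1σ̂, B = 1σ̂–2σ̂, A = 2σ̂–3σ̂, * = beyond 3σ̂; sign = side of CL): 1:-C, 2:-C, 3:-C, 4:+C, 5:+B, 6:-C, 7:-C, 8:-C, 9:+C, 10:+B, 11:+C, 12:-B, 13:-C, 14:+C
No rule fires across all 14 points.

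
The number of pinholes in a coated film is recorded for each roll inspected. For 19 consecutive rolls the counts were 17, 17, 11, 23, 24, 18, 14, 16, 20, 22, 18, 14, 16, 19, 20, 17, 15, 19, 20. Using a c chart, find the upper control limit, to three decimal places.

c̄ = (17 + 17 + 11 + 23 + 24 + 18 + 14 + 16 + 20 + 22 + 18 + 14 + 16 + 19 + 20 + 17 + 15 + 19 + 20) / 19 = 340 / 19 = 17.8947
UCL = c̄ + 3√c̄ = 17.8947 + 3 × √17.8947 = 17.8947 + 3 × 4.2302 = 30.5854

30.585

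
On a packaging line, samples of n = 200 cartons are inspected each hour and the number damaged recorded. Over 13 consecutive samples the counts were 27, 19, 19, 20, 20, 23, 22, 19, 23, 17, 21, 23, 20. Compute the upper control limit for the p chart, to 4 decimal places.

0.1700

p̄ = Σdᵢ / (k·n) = 273 / (13 × 200) = 0.10500
UCL = p̄ + 3·√(p̄(1−p̄)/n) = 0.10500 + 3 × √(0.10500×0.89500/200) = 0.10500 + 3 × 0.02168 = 0.17003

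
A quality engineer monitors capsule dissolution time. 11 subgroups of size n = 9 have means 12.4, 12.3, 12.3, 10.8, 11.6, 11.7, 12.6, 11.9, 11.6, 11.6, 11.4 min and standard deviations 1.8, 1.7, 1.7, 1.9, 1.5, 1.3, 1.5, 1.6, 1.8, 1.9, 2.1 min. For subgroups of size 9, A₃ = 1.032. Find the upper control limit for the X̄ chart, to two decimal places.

X̄̄ = (12.4 + 12.3 + 12.3 + 10.8 + 11.6 + 11.7 + 12.6 + 11.9 + 11.6 + 11.6 + 11.4) / 11 = 11.8364
s̄ = (1.8 + 1.7 + 1.7 + 1.9 + 1.5 + 1.3 + 1.5 + 1.6 + 1.8 + 1.9 + 2.1) / 11 = 1.7091
UCL = X̄̄ + A₃·s̄ = 11.8364 + 1.032 × 1.7091 = 13.6001

13.60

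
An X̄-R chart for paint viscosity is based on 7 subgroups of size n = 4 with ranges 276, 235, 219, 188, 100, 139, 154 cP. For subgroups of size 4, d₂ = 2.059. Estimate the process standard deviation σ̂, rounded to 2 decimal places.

R̄ = (276 + 235 + 219 + 188 + 100 + 139 + 154) / 7 = 187.2857
σ̂ = R̄ / d₂ = 187.2857 / 2.059 = 90.9596

90.96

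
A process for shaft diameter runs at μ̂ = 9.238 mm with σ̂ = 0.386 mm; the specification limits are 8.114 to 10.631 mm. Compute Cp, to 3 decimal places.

1.087

Cp = (USL − LSL) / (6σ̂) = (10.631 − 8.114) / (6 × 0.386) = 2.5170 / 2.3160 = 1.0868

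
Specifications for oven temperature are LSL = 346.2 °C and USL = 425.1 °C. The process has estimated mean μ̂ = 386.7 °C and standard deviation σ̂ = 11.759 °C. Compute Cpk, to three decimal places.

1.089

Cpu = (USL − μ̂) / (3σ̂) = (425.1 − 386.7) / (3 × 11.759) = 1.0885; Cpl = (μ̂ − LSL) / (3σ̂) = (386.7 − 346.2) / (3 × 11.759) = 1.1481; Cpk = min(Cpu, Cpl) = 1.0885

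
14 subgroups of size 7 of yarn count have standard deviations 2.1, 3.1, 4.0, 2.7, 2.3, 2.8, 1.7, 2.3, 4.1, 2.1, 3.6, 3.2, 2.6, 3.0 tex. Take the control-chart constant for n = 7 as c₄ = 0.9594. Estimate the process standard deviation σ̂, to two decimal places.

s̄ = (2.1 + 3.1 + 4.0 + 2.7 + 2.3 + 2.8 + 1.7 + 2.3 + 4.1 + 2.1 + 3.6 + 3.2 + 2.6 + 3.0) / 14 = 2.8286
σ̂ = s̄ / c₄ = 2.8286 / 0.9594 = 2.9483

2.95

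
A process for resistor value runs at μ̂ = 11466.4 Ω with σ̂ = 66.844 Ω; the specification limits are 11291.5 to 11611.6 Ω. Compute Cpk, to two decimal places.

0.72

Cpu = (USL − μ̂) / (3σ̂) = (11611.6 − 11466.4) / (3 × 66.844) = 0.7241; Cpl = (μ̂ − LSL) / (3σ̂) = (11466.4 − 11291.5) / (3 × 66.844) = 0.8722; Cpk = min(Cpu, Cpl) = 0.7241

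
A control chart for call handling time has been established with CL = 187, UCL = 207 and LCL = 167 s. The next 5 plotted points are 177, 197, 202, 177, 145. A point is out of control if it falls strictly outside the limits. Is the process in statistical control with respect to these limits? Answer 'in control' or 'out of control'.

Compare each point to [167, 207]: sample 5 = 145 < LCL.

out of control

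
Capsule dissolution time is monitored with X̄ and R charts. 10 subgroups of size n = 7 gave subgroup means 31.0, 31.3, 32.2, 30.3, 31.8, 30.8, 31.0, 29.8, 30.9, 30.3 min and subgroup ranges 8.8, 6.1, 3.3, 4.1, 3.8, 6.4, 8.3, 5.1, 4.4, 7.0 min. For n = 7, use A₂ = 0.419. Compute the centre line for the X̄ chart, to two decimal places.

30.94

X̄̄ = (31.0 + 31.3 + 32.2 + 30.3 + 31.8 + 30.8 + 31.0 + 29.8 + 30.9 + 30.3) / 10 = 309.4000 / 10 = 30.9400
CL = X̄̄ = 30.9400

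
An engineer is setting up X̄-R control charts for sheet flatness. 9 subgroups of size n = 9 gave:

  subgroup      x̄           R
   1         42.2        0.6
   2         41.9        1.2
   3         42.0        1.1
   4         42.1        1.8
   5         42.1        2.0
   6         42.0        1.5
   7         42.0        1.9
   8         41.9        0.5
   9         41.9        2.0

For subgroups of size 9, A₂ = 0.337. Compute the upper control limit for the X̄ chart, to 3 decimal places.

42.483

X̄̄ = (42.2 + 41.9 + 42.0 + 42.1 + 42.1 + 42.0 + 42.0 + 41.9 + 41.9) / 9 = 378.1000 / 9 = 42.0111
R̄ = (0.6 + 1.2 + 1.1 + 1.8 + 2.0 + 1.5 + 1.9 + 0.5 + 2.0) / 9 = 12.6000 / 9 = 1.4000
UCL = X̄̄ + A₂·R̄ = 42.0111 + 0.337 × 1.4000 = 42.4829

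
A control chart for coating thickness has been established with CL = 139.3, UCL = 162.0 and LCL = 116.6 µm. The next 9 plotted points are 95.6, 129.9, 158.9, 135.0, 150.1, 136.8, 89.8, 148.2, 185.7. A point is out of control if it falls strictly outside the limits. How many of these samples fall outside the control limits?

Compare each point to [116.6, 162.0]: sample 1 = 95.6 < LCL; sample 7 = 89.8 < LCL; sample 9 = 185.7 > UCL.

3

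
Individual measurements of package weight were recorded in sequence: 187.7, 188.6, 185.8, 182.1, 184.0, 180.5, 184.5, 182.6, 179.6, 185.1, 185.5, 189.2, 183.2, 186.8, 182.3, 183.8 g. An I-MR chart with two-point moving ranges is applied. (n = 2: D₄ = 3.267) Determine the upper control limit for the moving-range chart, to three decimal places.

Moving ranges: 0.9, 2.8, 3.7, 1.9, 3.5, 4.0, 1.9, 3.0, 5.5, 0.4, 3.7, 6.0, 3.6, 4.5, 1.5; M̄R̄ = 46.9000 / 15 = 3.1267
UCL_MR = D₄·M̄R̄ = 3.267 × 3.1267 = 10.2148

10.215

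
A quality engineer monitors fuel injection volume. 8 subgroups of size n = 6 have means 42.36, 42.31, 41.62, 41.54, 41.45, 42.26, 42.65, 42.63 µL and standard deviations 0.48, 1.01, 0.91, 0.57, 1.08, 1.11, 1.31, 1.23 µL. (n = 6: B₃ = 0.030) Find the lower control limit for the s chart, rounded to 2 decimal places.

0.03

s̄ = (0.48 + 1.01 + 0.91 + 0.57 + 1.08 + 1.11 + 1.31 + 1.23) / 8 = 0.9625
LCL_s = B₃·s̄ = 0.030 × 0.9625 = 0.0289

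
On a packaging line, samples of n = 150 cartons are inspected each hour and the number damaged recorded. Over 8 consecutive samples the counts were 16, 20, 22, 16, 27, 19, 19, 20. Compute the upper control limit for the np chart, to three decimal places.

32.332

p̄ = Σdᵢ / (k·n) = 159 / (8 × 150) = 0.13250
UCL = np̄ + 3·√(np̄(1−p̄)) = 19.8750 + 3 × √(19.8750×0.86750) = 19.8750 + 3 × 4.1523 = 32.3319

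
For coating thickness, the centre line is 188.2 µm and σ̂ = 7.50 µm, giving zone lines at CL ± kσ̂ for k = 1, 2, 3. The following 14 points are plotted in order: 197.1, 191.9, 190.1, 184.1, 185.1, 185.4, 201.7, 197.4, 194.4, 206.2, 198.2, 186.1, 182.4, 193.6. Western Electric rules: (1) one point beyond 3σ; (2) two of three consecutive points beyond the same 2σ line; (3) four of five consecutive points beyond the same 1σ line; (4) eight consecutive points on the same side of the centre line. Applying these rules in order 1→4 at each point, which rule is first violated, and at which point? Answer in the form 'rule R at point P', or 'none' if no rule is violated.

rule 3 at point 11

Zone of each point (C = within 1σ̂, B = 1σ̂–2σ̂, A = 2σ̂–3σ̂, * = beyond 3σ̂; sign = side of CL): 1:+B, 2:+C, 3:+C, 4:-C, 5:-C, 6:-C, 7:+B, 8:+B, 9:+C, 10:+A, 11:+B, 12:-C, 13:-C, 14:+C
Rule 3 (four of five consecutive points beyond the same 1σ limit) is satisfied at point 11.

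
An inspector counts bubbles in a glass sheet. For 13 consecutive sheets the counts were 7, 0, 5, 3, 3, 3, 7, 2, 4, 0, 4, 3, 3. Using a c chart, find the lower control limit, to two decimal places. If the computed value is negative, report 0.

c̄ = (7 + 0 + 5 + 3 + 3 + 3 + 7 + 2 + 4 + 0 + 4 + 3 + 3) / 13 = 44 / 13 = 3.3846
LCL = c̄ − 3√c̄ = 3.3846 − 3 × 1.8397 = -2.1346 → 0 (cannot be negative)

0.00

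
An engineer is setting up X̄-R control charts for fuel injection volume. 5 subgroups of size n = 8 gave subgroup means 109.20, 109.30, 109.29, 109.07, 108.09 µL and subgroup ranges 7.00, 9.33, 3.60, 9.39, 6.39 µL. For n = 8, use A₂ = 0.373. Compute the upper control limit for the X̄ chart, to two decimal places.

X̄̄ = (109.20 + 109.30 + 109.29 + 109.07 + 108.09) / 5 = 544.9500 / 5 = 108.9900
R̄ = (7.00 + 9.33 + 3.60 + 9.39 + 6.39) / 5 = 35.7100 / 5 = 7.1420
UCL = X̄̄ + A₂·R̄ = 108.9900 + 0.373 × 7.1420 = 111.6540

111.65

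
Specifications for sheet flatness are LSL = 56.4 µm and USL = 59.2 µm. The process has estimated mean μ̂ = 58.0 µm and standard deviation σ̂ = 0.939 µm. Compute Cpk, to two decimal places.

0.43

Cpu = (USL − μ̂) / (3σ̂) = (59.2 − 58.0) / (3 × 0.939) = 0.4260; Cpl = (μ̂ − LSL) / (3σ̂) = (58.0 − 56.4) / (3 × 0.939) = 0.5680; Cpk = min(Cpu, Cpl) = 0.4260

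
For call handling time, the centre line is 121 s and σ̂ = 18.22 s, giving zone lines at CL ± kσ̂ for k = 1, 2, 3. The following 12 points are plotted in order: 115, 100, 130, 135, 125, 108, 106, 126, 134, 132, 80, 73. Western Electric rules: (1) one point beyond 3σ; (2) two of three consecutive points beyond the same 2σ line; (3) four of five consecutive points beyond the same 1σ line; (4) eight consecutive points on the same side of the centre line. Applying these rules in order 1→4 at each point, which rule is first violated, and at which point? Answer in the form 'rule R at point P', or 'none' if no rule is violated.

rule 2 at point 12

Zone of each point (C = within 1σ̂, B = 1σ̂–2σ̂, A = 2σ̂–3σ̂, * = beyond 3σ̂; sign = side of CL): 1:-C, 2:-B, 3:+C, 4:+C, 5:+C, 6:-C, 7:-C, 8:+C, 9:+C, 10:+C, 11:-A, 12:-A
Rule 2 (two of three consecutive points beyond the same 2σ limit) is satisfied at point 12.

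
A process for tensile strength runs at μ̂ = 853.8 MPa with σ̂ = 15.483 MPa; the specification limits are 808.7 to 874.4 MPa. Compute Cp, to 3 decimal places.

Cp = (USL − LSL) / (6σ̂) = (874.4 − 808.7) / (6 × 15.483) = 65.7000 / 92.8980 = 0.7072

0.707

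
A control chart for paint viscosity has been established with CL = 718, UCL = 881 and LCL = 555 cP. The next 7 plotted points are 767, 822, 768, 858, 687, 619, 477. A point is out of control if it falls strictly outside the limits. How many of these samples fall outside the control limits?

1

Compare each point to [555, 881]: sample 7 = 477 < LCL.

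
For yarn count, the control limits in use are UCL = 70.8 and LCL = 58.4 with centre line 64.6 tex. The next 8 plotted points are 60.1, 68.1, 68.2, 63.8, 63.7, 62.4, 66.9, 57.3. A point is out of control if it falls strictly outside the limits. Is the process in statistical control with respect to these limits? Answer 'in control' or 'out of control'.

Compare each point to [58.4, 70.8]: sample 8 = 57.3 < LCL.

out of control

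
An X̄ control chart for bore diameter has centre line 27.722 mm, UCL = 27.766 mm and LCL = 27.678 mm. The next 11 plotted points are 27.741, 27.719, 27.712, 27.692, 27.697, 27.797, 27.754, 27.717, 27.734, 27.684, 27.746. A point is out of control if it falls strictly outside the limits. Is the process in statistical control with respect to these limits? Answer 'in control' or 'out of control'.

Compare each point to [27.678, 27.766]: sample 6 = 27.797 > UCL.

out of control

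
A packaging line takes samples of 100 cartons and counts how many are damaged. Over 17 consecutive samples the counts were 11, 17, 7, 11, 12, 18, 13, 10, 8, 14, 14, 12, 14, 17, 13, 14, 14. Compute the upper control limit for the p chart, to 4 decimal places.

p̄ = Σdᵢ / (k·n) = 219 / (17 × 100) = 0.12882
UCL = p̄ + 3·√(p̄(1−p̄)/n) = 0.12882 + 3 × √(0.12882×0.87118/100) = 0.12882 + 3 × 0.03350 = 0.22932

0.2293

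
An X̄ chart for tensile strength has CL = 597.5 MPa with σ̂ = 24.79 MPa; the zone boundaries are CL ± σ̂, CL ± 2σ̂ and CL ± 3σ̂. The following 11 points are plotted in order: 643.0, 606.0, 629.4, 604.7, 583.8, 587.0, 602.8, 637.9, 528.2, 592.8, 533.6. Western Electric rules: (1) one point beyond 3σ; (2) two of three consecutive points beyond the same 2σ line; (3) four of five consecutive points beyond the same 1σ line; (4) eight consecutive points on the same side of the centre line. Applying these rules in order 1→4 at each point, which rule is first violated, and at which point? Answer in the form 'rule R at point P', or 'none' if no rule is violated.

Zone of each point (C = within 1σ̂, B = 1σ̂–2σ̂, A = 2σ̂–3σ̂, * = beyond 3σ̂; sign = side of CL): 1:+B, 2:+C, 3:+B, 4:+C, 5:-C, 6:-C, 7:+C, 8:+B, 9:-A, 10:-C, 11:-A
Rule 2 (two of three consecutive points beyond the same 2σ limit) is satisfied at point 11.

rule 2 at point 11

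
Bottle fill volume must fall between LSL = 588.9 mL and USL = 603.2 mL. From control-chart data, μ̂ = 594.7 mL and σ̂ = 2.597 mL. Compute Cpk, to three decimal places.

0.744

Cpu = (USL − μ̂) / (3σ̂) = (603.2 − 594.7) / (3 × 2.597) = 1.0910; Cpl = (μ̂ − LSL) / (3σ̂) = (594.7 − 588.9) / (3 × 2.597) = 0.7444; Cpk = min(Cpu, Cpl) = 0.7444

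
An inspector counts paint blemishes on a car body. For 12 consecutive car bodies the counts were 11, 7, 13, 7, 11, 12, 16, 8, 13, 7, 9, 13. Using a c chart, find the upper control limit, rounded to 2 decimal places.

20.34

c̄ = (11 + 7 + 13 + 7 + 11 + 12 + 16 + 8 + 13 + 7 + 9 + 13) / 12 = 127 / 12 = 10.5833
UCL = c̄ + 3√c̄ = 10.5833 + 3 × √10.5833 = 10.5833 + 3 × 3.2532 = 20.3429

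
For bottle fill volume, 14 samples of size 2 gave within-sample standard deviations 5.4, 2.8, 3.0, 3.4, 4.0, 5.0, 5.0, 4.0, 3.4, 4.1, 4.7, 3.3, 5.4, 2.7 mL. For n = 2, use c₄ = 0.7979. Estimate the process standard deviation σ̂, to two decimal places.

5.03

s̄ = (5.4 + 2.8 + 3.0 + 3.4 + 4.0 + 5.0 + 5.0 + 4.0 + 3.4 + 4.1 + 4.7 + 3.3 + 5.4 + 2.7) / 14 = 4.0143
σ̂ = s̄ / c₄ = 4.0143 / 0.7979 = 5.0311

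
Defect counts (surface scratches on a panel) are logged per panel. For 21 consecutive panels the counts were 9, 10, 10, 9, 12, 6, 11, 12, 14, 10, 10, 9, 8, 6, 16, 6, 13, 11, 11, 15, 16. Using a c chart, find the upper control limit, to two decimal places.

c̄ = (9 + 10 + 10 + 9 + 12 + 6 + 11 + 12 + 14 + 10 + 10 + 9 + 8 + 6 + 16 + 6 + 13 + 11 + 11 + 15 + 16) / 21 = 224 / 21 = 10.6667
UCL = c̄ + 3√c̄ = 10.6667 + 3 × √10.6667 = 10.6667 + 3 × 3.2660 = 20.4646

20.46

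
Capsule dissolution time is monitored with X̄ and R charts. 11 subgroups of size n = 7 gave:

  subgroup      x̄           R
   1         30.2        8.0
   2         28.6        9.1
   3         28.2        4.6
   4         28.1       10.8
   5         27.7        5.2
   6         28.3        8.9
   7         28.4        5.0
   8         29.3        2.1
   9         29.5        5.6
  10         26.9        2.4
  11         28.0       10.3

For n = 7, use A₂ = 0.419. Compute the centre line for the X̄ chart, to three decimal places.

28.473

X̄̄ = (30.2 + 28.6 + 28.2 + 28.1 + 27.7 + 28.3 + 28.4 + 29.3 + 29.5 + 26.9 + 28.0) / 11 = 313.2000 / 11 = 28.4727
CL = X̄̄ = 28.4727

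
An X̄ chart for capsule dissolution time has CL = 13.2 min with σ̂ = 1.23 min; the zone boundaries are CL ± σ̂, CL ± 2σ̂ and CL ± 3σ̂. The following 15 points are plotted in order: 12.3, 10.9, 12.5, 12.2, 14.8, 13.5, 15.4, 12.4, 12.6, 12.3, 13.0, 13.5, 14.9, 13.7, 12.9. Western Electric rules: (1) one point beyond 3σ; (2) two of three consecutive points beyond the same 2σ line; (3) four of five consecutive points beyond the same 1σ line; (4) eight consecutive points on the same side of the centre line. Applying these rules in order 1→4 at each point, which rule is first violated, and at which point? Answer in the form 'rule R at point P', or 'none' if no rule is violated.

none

Zone of each point (C = within 1σ̂, B = 1σ̂–2σ̂, A = 2σ̂–3σ̂, * = beyond 3σ̂; sign = side of CL): 1:-C, 2:-B, 3:-C, 4:-C, 5:+B, 6:+C, 7:+B, 8:-C, 9:-C, 10:-C, 11:-C, 12:+C, 13:+B, 14:+C, 15:-C
No rule fires across all 15 points.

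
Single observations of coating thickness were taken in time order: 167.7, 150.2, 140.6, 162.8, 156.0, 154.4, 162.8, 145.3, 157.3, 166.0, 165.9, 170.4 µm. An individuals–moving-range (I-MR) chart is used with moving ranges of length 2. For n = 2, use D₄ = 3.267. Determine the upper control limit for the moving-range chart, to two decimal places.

32.34

Moving ranges: 17.5, 9.6, 22.2, 6.8, 1.6, 8.4, 17.5, 12.0, 8.7, 0.1, 4.5; M̄R̄ = 108.9000 / 11 = 9.9000
UCL_MR = D₄·M̄R̄ = 3.267 × 9.9000 = 32.3433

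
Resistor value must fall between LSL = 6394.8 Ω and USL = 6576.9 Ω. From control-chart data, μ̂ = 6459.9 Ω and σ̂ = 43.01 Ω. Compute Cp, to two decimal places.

Cp = (USL − LSL) / (6σ̂) = (6576.9 − 6394.8) / (6 × 43.01) = 182.1000 / 258.0600 = 0.7056

0.71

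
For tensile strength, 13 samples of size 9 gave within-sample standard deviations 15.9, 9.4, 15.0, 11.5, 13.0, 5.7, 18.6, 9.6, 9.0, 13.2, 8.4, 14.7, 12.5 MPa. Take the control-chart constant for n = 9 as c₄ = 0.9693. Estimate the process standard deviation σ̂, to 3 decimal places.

s̄ = (15.9 + 9.4 + 15.0 + 11.5 + 13.0 + 5.7 + 18.6 + 9.6 + 9.0 + 13.2 + 8.4 + 14.7 + 12.5) / 13 = 12.0385
σ̂ = s̄ / c₄ = 12.0385 / 0.9693 = 12.4197

12.420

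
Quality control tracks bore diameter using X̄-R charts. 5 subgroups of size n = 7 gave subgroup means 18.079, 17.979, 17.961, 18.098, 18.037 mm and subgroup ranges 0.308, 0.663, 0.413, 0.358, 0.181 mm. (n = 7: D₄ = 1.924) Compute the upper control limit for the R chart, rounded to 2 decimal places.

0.74

R̄ = (0.308 + 0.663 + 0.413 + 0.358 + 0.181) / 5 = 1.9230 / 5 = 0.3846
UCL_R = D₄·R̄ = 1.924 × 0.3846 = 0.7400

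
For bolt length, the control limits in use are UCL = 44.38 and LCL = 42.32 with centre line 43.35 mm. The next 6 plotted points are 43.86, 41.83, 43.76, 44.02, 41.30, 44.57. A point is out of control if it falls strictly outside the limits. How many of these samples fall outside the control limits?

3

Compare each point to [42.32, 44.38]: sample 2 = 41.83 < LCL; sample 5 = 41.30 < LCL; sample 6 = 44.57 > UCL.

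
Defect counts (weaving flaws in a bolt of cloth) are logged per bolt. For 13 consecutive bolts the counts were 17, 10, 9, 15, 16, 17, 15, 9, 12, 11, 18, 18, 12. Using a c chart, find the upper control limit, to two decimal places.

24.90

c̄ = (17 + 10 + 9 + 15 + 16 + 17 + 15 + 9 + 12 + 11 + 18 + 18 + 12) / 13 = 179 / 13 = 13.7692
UCL = c̄ + 3√c̄ = 13.7692 + 3 × √13.7692 = 13.7692 + 3 × 3.7107 = 24.9013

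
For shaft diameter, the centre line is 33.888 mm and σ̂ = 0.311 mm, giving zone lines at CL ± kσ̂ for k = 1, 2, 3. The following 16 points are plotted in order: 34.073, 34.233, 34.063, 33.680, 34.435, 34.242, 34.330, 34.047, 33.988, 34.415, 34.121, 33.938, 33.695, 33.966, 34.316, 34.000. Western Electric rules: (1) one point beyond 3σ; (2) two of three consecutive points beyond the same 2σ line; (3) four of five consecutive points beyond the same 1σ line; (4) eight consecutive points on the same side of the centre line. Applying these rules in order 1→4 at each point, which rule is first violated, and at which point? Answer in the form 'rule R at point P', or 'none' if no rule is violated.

Zone of each point (C = within 1σ̂, B = 1σ̂–2σ̂, A = 2σ̂–3σ̂, * = beyond 3σ̂; sign = side of CL): 1:+C, 2:+B, 3:+C, 4:-C, 5:+B, 6:+B, 7:+B, 8:+C, 9:+C, 10:+B, 11:+C, 12:+C, 13:-C, 14:+C, 15:+B, 16:+C
Rule 4 (eight consecutive points on the same side of the centre line) is satisfied at point 12.

rule 4 at point 12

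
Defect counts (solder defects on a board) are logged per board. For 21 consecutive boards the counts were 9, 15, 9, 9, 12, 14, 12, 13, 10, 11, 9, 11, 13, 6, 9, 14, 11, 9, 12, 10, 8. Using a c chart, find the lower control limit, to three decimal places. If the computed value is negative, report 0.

c̄ = (9 + 15 + 9 + 9 + 12 + 14 + 12 + 13 + 10 + 11 + 9 + 11 + 13 + 6 + 9 + 14 + 11 + 9 + 12 + 10 + 8) / 21 = 226 / 21 = 10.7619
LCL = c̄ − 3√c̄ = 10.7619 − 3 × 3.2805 = 0.9203

0.920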